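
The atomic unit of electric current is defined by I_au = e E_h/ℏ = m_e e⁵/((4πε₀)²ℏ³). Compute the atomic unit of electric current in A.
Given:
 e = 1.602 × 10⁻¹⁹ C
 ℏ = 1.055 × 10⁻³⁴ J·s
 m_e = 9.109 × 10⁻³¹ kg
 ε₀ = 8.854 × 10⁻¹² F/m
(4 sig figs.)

I_au = e E_h/ℏ = m_e e⁵/((4πε₀)²ℏ³)
E_h = 4.354 × 10⁻¹⁸ J
e·E_h/ℏ = 6.612 × 10⁻³ A

6.612 × 10⁻³ A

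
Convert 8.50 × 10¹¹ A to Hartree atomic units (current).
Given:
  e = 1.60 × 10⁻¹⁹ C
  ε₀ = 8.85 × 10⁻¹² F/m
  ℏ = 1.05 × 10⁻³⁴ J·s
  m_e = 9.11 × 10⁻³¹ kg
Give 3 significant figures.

atomic unit of electric current: I_au = e E_h/ℏ = m_e e⁵/((4πε₀)²ℏ³) = 6.67 × 10⁻³ A.
8.50 × 10¹¹ / 6.67 × 10⁻³ = 1.27 × 10¹⁴

1.27 × 10¹⁴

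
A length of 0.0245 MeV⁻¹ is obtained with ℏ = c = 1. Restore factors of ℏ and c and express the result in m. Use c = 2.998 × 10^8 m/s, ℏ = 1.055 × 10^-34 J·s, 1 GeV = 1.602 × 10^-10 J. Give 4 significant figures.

4.837 × 10^-15 m

A length is [E]⁻¹ in ℏ=c=1; restore one factor of ℏc.
1 GeV⁻¹ → ℏc × (1 GeV in J)⁻¹ = 1.974 × 10^-16 m.
Convert the energy scale: 0.0245 MeV⁻¹ = 24.5 GeV⁻¹.
Result: 24.5 × 1.974 × 10^-16 = 4.837 × 10^-15 m.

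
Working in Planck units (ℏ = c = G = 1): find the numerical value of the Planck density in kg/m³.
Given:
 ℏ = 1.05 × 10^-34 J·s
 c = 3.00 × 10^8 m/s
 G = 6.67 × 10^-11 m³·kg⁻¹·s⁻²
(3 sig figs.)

The unique combination of the constants set to 1 with dimensions of density is ρ_P = c⁵/(ℏG²).
  = 2.43 × 10^42 / 4.67 × 10^-55
  = 5.20 × 10^96 kg/m³

5.20 × 10^96 kg/m³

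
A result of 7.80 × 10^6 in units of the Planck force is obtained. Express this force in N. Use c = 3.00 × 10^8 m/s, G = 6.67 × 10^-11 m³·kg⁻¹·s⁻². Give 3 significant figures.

9.47 × 10^50 N

One Planck force: F_P = c⁴/G = 1.21 × 10^44 N.
7.80 × 10^6 × 1.21 × 10^44 N = 9.47 × 10^50 N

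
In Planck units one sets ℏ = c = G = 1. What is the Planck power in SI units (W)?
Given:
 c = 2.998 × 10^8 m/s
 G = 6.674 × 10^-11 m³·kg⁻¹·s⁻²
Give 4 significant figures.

P_P = c⁵/G
  = 2.422 × 10^42 / 6.674 × 10^-11
  = 3.629 × 10^52 W

3.629 × 10^52 W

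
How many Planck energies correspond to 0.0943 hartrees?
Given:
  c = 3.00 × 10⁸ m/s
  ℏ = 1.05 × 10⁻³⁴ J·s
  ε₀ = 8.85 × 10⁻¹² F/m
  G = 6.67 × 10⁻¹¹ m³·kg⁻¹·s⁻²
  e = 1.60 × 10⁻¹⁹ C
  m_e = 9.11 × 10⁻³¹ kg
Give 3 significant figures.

hartree: E_h = m_e e⁴/(4πε₀ℏ)² = 4.38 × 10⁻¹⁸ J
Planck energy: E_P = √(ℏc⁵/G) = 1.96 × 10⁹ J
0.0943 × 4.38 × 10⁻¹⁸ / 1.96 × 10⁹ = 2.11 × 10⁻²⁸

2.11 × 10⁻²⁸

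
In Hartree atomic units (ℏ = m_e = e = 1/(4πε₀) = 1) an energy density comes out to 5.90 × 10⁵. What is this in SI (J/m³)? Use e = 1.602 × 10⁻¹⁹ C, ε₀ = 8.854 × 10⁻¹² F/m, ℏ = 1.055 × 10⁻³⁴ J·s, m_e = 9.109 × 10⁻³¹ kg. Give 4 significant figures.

One atomic unit of energy density: u_au = E_h/a₀³ = m_e⁴e¹⁰/((4πε₀)⁵ℏ⁸) = 2.929 × 10¹³ J/m³.
5.90 × 10⁵ × 2.929 × 10¹³ J/m³ = 1.728 × 10¹⁹ J/m³

1.728 × 10¹⁹ J/m³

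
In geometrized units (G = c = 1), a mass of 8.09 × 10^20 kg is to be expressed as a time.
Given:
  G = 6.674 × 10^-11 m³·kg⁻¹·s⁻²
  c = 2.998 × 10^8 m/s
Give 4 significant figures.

Mass → time via G/c³.
8.09 × 10^20 kg × (G/c³) = 2.004 × 10^-15 s

2.004 × 10^-15 s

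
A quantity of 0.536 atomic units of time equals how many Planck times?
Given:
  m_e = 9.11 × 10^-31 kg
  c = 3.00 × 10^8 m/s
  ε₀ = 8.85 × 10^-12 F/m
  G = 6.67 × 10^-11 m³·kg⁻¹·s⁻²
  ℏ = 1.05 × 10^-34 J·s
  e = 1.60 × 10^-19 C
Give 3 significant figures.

atomic unit of time: τ_au = (4πε₀)²ℏ³/(m_e e⁴) = 2.40 × 10^-17 s
Planck time: t_P = √(ℏG/c⁵) = 5.37 × 10^-44 s
0.536 × 2.40 × 10^-17 / 5.37 × 10^-44 = 2.39 × 10^26

2.39 × 10^26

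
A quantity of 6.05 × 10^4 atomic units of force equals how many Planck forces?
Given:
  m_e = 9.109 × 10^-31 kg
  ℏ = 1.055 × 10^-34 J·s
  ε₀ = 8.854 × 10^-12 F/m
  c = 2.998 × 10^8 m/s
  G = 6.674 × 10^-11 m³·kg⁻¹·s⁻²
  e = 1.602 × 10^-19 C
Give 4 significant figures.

4.108 × 10^-47

atomic unit of force: F_au = E_h/a₀ = m_e²e⁶/((4πε₀)³ℏ⁴) = 8.220 × 10^-8 N
Planck force: F_P = c⁴/G = 1.210 × 10^44 N
6.05 × 10^4 × 8.220 × 10^-8 / 1.210 × 10^44 = 4.108 × 10^-47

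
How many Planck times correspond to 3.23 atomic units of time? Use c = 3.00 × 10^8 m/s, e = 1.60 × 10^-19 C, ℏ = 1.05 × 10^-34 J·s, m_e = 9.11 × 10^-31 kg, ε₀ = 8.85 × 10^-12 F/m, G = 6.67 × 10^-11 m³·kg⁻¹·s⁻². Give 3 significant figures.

atomic unit of time: τ_au = (4πε₀)²ℏ³/(m_e e⁴) = 2.40 × 10^-17 s
Planck time: t_P = √(ℏG/c⁵) = 5.37 × 10^-44 s
3.23 × 2.40 × 10^-17 / 5.37 × 10^-44 = 1.44 × 10^27

1.44 × 10^27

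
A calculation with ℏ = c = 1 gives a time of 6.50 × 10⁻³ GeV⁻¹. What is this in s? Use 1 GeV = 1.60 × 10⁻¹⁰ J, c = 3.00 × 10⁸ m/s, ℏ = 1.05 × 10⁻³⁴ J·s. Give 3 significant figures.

A time is [E]⁻¹ in ℏ=c=1; restore one factor of ℏ.
1 GeV⁻¹ → ℏ × (1 GeV in J)⁻¹ = 6.56 × 10⁻²⁵ s.
Result: 6.50 × 10⁻³ × 6.56 × 10⁻²⁵ = 4.27 × 10⁻²⁷ s.

4.27 × 10⁻²⁷ s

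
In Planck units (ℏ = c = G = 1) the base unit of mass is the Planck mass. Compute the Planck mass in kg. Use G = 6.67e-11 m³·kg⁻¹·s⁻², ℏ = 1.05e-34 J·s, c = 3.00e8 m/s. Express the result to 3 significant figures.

2.17e-8 kg

m_P = √(ℏc/G)
  = √(4.72e-16)
  = 2.17e-8 kg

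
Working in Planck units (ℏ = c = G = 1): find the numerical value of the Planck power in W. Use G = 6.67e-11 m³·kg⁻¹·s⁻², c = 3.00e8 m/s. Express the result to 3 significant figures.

From ℏ = c = G = 1 the power scale is P_P = c⁵/G.
  = 2.43e42 / 6.67e-11
  = 3.64e52 W

3.64e52 W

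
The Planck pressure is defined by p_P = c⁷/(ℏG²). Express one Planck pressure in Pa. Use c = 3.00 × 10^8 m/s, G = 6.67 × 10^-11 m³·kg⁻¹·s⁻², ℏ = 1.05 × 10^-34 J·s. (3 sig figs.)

4.68 × 10^113 Pa

p_P = c⁷/(ℏG²)
  = 2.19 × 10^59 / 4.67 × 10^-55
  = 4.68 × 10^113 Pa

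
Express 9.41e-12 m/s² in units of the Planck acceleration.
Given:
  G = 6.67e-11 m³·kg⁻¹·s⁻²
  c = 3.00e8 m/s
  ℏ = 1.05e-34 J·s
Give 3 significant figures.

Planck acceleration: a_P = √(c⁷/(ℏG)) = 5.59e51 m/s².
9.41e-12 / 5.59e51 = 1.68e-63

1.68e-63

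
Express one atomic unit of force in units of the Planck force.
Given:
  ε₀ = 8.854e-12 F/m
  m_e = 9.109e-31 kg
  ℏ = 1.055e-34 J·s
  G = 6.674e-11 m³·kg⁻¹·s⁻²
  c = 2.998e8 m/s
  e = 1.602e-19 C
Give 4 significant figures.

atomic unit of force: F_au = E_h/a₀ = m_e²e⁶/((4πε₀)³ℏ⁴) = 8.220e-8 N
Planck force: F_P = c⁴/G = 1.210e44 N
ratio = 8.220e-8 / 1.210e44 = 6.791e-52

6.791e-52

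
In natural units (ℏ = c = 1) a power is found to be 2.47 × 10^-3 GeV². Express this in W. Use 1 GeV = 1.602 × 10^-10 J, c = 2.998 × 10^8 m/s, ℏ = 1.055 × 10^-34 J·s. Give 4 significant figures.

6.009 × 10^11 W

Power is [E]/[T] = [E]²/ℏ.
1 GeV² → 1/ℏ × (1 GeV in J)² = 2.433 × 10^14 W.
Result: 2.47 × 10^-3 × 2.433 × 10^14 = 6.009 × 10^11 W.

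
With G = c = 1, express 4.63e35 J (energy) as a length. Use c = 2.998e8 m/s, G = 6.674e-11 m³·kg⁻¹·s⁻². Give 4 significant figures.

Energy → length via G/c⁴.
4.63e35 J × (G/c⁴) = 3.825e-9 m

3.825e-9 m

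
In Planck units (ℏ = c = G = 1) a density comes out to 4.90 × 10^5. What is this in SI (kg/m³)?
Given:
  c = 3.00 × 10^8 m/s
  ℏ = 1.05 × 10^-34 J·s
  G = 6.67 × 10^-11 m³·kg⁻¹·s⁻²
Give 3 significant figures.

2.55 × 10^102 kg/m³

One Planck density: ρ_P = c⁵/(ℏG²) = 5.20 × 10^96 kg/m³.
4.90 × 10^5 × 5.20 × 10^96 kg/m³ = 2.55 × 10^102 kg/m³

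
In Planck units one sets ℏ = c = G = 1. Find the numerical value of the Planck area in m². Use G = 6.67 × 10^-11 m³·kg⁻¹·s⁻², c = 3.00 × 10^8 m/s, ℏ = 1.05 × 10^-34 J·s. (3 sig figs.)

A_P = ℏG/c³
  = 7.00 × 10^-45 / 2.70 × 10^25
  = 2.59 × 10^-70 m²

2.59 × 10^-70 m²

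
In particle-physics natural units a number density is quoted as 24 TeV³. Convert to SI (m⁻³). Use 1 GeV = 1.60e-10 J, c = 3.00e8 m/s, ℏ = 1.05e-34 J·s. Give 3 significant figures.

Number density is [L]⁻³ = [E]³/(ℏc)³.
1 GeV³ → 1/(ℏc)³ × (1 GeV in J)³ = 1.31e47 m⁻³.
Convert the energy scale: 24 TeV³ = 2.40e10 GeV³.
Result: 2.40e10 × 1.31e47 = 3.15e57 m⁻³.

3.15e57 m⁻³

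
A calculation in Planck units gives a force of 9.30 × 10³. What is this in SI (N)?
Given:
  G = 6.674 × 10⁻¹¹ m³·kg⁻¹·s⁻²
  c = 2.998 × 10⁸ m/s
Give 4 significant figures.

One Planck force: F_P = c⁴/G = 1.210 × 10⁴⁴ N.
9.30 × 10³ × 1.210 × 10⁴⁴ N = 1.126 × 10⁴⁸ N

1.126 × 10⁴⁸ N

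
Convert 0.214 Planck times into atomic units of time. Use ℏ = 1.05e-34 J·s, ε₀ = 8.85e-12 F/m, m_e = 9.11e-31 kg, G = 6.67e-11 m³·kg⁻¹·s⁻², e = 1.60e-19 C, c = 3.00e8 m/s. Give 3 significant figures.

4.79e-28

Planck time: t_P = √(ℏG/c⁵) = 5.37e-44 s
atomic unit of time: τ_au = (4πε₀)²ℏ³/(m_e e⁴) = 2.40e-17 s
0.214 × 5.37e-44 / 2.40e-17 = 4.79e-28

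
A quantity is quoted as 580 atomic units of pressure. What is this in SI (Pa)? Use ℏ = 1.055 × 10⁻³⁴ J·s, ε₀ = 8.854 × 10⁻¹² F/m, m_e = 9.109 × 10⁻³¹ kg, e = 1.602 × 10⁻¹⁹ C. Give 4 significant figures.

One atomic unit of pressure: P_au = E_h/a₀³ = m_e⁴e¹⁰/((4πε₀)⁵ℏ⁸) = 2.929 × 10¹³ Pa.
580 × 2.929 × 10¹³ Pa = 1.699 × 10¹⁶ Pa

1.699 × 10¹⁶ Pa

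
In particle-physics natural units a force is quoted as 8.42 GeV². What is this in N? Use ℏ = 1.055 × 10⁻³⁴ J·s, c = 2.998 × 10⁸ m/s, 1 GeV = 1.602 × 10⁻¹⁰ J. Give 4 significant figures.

Force is [E]/[L] = [E]²/(ℏc); restore (ℏc)⁻¹.
1 GeV² → 1/(ℏc) × (1 GeV in J)² = 8.114 × 10⁵ N.
Result: 8.42 × 8.114 × 10⁵ = 6.832 × 10⁶ N.

6.832 × 10⁶ N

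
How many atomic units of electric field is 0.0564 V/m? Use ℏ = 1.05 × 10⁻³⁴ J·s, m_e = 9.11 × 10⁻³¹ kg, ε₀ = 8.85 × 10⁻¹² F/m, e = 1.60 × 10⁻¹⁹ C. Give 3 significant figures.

atomic unit of electric field: E_au = E_h/(e a₀) = m_e²e⁵/((4πε₀)³ℏ⁴) = 5.20 × 10¹¹ V/m.
0.0564 / 5.20 × 10¹¹ = 1.08 × 10⁻¹³

1.08 × 10⁻¹³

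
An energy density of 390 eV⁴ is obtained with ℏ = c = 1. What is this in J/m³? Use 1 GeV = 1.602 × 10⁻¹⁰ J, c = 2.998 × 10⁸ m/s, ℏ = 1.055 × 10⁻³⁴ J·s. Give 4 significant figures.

[E]/[L]³ = [E]⁴/(ℏc)³; restore (ℏc)⁻³.
1 GeV⁴ → 1/(ℏc)³ × (1 GeV in J)⁴ = 2.082 × 10³⁷ J/m³.
Convert the energy scale: 390 eV⁴ = 3.90 × 10⁻³⁴ GeV⁴.
Result: 3.90 × 10⁻³⁴ × 2.082 × 10³⁷ = 8.118 × 10³ J/m³.

8.118 × 10³ J/m³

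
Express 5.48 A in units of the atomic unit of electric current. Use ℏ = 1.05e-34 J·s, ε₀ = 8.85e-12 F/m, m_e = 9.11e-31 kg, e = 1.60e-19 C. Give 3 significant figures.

atomic unit of electric current: I_au = e E_h/ℏ = m_e e⁵/((4πε₀)²ℏ³) = 6.67e-3 A.
5.48 / 6.67e-3 = 821

821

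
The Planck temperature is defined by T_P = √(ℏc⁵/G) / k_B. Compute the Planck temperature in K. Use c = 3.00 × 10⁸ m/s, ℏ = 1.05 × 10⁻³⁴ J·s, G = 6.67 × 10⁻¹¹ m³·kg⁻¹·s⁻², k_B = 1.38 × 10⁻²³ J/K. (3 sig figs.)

T_P = √(ℏc⁵/G) / k_B
  = √(3.83 × 10¹⁸) × 7.25 × 10²²
  = 1.42 × 10³² K

1.42 × 10³² K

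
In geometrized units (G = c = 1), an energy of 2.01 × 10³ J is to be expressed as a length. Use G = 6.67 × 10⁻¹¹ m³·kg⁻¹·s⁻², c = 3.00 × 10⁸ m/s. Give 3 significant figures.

Energy → length via G/c⁴.
2.01 × 10³ J × (G/c⁴) = 1.66 × 10⁻⁴¹ m

1.66 × 10⁻⁴¹ m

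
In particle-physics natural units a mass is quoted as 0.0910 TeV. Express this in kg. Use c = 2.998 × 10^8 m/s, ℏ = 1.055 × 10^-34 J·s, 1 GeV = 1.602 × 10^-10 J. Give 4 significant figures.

Mass is [E]/c²; divide by c².
1 GeV → 1/c² × (1 GeV in J) = 1.782 × 10^-27 kg.
Convert the energy scale: 0.0910 TeV = 91 GeV.
Result: 91 × 1.782 × 10^-27 = 1.622 × 10^-25 kg.

1.622 × 10^-25 kg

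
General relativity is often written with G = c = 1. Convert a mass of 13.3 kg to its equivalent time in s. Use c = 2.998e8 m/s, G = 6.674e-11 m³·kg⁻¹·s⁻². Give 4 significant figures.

3.294e-35 s

Mass → time via G/c³.
13.3 kg × (G/c³) = 3.294e-35 s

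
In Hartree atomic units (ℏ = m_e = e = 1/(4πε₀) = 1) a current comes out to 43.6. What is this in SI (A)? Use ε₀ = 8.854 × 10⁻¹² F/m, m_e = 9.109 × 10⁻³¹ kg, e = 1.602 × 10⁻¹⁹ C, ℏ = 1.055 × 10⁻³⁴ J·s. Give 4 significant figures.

0.2883 A

One atomic unit of electric current: I_au = e E_h/ℏ = m_e e⁵/((4πε₀)²ℏ³) = 6.612 × 10⁻³ A.
43.6 × 6.612 × 10⁻³ A = 0.2883 A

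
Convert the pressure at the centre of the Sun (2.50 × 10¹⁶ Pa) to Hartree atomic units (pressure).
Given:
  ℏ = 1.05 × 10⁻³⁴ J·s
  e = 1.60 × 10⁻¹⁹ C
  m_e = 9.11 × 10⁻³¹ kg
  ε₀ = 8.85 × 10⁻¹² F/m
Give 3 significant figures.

atomic unit of pressure: P_au = E_h/a₀³ = m_e⁴e¹⁰/((4πε₀)⁵ℏ⁸) = 3.01 × 10¹³ Pa.
2.50 × 10¹⁶ / 3.01 × 10¹³ = 830

830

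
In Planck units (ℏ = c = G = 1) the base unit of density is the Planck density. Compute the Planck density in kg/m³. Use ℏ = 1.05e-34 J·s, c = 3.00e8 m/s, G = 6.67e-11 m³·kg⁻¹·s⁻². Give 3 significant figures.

ρ_P = c⁵/(ℏG²)
  = 2.43e42 / 4.67e-55
  = 5.20e96 kg/m³

5.20e96 kg/m³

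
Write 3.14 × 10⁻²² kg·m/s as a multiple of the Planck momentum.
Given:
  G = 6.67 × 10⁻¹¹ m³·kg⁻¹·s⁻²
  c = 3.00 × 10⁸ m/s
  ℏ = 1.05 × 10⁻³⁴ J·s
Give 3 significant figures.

4.82 × 10⁻²³

Planck momentum: p_P = √(ℏc³/G) = 6.52 kg·m/s.
3.14 × 10⁻²² / 6.52 = 4.82 × 10⁻²³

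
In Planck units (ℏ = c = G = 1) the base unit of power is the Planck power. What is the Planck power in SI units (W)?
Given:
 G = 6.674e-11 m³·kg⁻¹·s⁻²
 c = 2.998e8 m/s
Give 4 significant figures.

P_P = c⁵/G
  = 2.422e42 / 6.674e-11
  = 3.629e52 W

3.629e52 W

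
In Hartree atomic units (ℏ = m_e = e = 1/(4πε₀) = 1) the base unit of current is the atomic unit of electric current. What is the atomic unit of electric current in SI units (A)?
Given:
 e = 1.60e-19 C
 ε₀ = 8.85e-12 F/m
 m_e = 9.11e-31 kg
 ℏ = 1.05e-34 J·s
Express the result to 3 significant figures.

I_au = e E_h/ℏ = m_e e⁵/((4πε₀)²ℏ³)
E_h = 4.38e-18 J
e·E_h/ℏ = 6.67e-3 A

6.67e-3 A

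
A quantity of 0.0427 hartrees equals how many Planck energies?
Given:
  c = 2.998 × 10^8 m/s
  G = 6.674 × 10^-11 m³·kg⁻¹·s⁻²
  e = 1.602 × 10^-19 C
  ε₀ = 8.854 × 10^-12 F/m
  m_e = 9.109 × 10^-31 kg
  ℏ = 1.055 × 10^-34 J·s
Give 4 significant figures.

9.502 × 10^-29

hartree: E_h = m_e e⁴/(4πε₀ℏ)² = 4.354 × 10^-18 J
Planck energy: E_P = √(ℏc⁵/G) = 1.957 × 10^9 J
0.0427 × 4.354 × 10^-18 / 1.957 × 10^9 = 9.502 × 10^-29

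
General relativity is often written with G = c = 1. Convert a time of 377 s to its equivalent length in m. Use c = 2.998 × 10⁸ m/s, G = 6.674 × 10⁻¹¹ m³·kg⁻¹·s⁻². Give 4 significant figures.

Time → length via c.
377 s × (c) = 1.130 × 10¹¹ m

1.130 × 10¹¹ m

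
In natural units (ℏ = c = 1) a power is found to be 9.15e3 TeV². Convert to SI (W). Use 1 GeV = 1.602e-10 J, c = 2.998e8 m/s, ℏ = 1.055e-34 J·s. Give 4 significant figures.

Power is [E]/[T] = [E]²/ℏ.
1 GeV² → 1/ℏ × (1 GeV in J)² = 2.433e14 W.
Convert the energy scale: 9.15e3 TeV² = 9.15e9 GeV².
Result: 9.15e9 × 2.433e14 = 2.226e24 W.

2.226e24 W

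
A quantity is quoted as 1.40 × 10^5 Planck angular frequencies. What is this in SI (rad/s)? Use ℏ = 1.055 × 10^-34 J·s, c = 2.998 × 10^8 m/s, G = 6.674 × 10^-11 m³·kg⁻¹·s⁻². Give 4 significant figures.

One Planck angular frequency: ω_P = √(c⁵/(ℏG)) = 1.855 × 10^43 rad/s.
1.40 × 10^5 × 1.855 × 10^43 rad/s = 2.596 × 10^48 rad/s

2.596 × 10^48 rad/s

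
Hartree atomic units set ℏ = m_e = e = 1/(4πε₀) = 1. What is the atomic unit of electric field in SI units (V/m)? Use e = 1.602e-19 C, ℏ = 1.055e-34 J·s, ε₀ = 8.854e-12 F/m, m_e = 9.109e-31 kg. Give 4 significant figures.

The unique combination of the constants set to 1 with dimensions of electric field is E_au = E_h/(e a₀) = m_e²e⁵/((4πε₀)³ℏ⁴).
E_h = 4.354e-18 J
a₀ = 5.297e-11 m
E_h/(e·a₀) = 5.131e11 V/m

5.131e11 V/m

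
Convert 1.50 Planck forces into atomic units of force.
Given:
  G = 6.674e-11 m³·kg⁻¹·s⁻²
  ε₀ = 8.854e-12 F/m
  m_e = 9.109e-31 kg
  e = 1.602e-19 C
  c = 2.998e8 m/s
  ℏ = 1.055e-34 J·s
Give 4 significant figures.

Planck force: F_P = c⁴/G = 1.210e44 N
atomic unit of force: F_au = E_h/a₀ = m_e²e⁶/((4πε₀)³ℏ⁴) = 8.220e-8 N
1.50 × 1.210e44 / 8.220e-8 = 2.209e51

2.209e51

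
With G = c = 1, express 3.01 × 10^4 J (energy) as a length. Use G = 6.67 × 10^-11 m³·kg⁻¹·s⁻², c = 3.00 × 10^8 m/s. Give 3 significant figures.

Energy → length via G/c⁴.
3.01 × 10^4 J × (G/c⁴) = 2.48 × 10^-40 m

2.48 × 10^-40 m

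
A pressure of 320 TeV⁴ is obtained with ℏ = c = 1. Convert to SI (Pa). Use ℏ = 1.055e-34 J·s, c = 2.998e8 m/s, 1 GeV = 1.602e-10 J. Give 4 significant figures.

Pressure is [E]/[L]³ = [E]⁴/(ℏc)³.
1 GeV⁴ → 1/(ℏc)³ × (1 GeV in J)⁴ = 2.082e37 Pa.
Convert the energy scale: 320 TeV⁴ = 3.20e14 GeV⁴.
Result: 3.20e14 × 2.082e37 = 6.661e51 Pa.

6.661e51 Pa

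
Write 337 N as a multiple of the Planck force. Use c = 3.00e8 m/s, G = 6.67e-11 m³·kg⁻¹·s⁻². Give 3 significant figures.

Planck force: F_P = c⁴/G = 1.21e44 N.
337 / 1.21e44 = 2.78e-42

2.78e-42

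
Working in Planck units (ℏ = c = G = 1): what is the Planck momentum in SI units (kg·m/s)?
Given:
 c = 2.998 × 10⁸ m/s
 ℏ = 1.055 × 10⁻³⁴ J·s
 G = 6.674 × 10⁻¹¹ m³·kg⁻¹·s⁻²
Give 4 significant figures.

6.527 kg·m/s

From ℏ = c = G = 1 the momentum scale is p_P = √(ℏc³/G).
  = √(42.60)
  = 6.527 kg·m/s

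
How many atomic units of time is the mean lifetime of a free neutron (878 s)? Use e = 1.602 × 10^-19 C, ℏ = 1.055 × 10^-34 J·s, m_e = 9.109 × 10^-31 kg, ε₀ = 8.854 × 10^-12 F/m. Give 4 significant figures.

3.624 × 10^19

atomic unit of time: τ_au = (4πε₀)²ℏ³/(m_e e⁴) = 2.423 × 10^-17 s.
878 / 2.423 × 10^-17 = 3.624 × 10^19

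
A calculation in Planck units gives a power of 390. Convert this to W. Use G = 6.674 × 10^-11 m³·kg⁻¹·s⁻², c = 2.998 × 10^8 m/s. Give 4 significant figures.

One Planck power: P_P = c⁵/G = 3.629 × 10^52 W.
390 × 3.629 × 10^52 W = 1.415 × 10^55 W

1.415 × 10^55 W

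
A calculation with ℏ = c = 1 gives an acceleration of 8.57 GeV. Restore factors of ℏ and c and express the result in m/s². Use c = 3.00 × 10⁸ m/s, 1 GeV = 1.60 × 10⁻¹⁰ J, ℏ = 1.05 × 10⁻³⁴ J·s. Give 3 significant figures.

3.92 × 10³³ m/s²

Acceleration is [L]/[T]² = c·[E]/ℏ.
1 GeV → c/ℏ × (1 GeV in J) = 4.57 × 10³² m/s².
Result: 8.57 × 4.57 × 10³² = 3.92 × 10³³ m/s².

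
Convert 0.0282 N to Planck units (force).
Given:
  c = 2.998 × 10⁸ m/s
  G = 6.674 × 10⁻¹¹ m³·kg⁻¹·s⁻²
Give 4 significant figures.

Planck force: F_P = c⁴/G = 1.210 × 10⁴⁴ N.
0.0282 / 1.210 × 10⁴⁴ = 2.330 × 10⁻⁴⁶

2.330 × 10⁻⁴⁶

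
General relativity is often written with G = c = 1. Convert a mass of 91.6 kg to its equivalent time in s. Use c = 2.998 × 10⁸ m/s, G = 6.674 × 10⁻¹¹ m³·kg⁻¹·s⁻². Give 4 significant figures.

2.269 × 10⁻³⁴ s

Mass → time via G/c³.
91.6 kg × (G/c³) = 2.269 × 10⁻³⁴ s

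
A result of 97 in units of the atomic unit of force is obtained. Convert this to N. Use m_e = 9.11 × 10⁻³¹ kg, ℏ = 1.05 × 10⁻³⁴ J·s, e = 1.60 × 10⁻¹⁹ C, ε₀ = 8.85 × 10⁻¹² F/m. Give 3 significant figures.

One atomic unit of force: F_au = E_h/a₀ = m_e²e⁶/((4πε₀)³ℏ⁴) = 8.33 × 10⁻⁸ N.
97 × 8.33 × 10⁻⁸ N = 8.08 × 10⁻⁶ N

8.08 × 10⁻⁶ N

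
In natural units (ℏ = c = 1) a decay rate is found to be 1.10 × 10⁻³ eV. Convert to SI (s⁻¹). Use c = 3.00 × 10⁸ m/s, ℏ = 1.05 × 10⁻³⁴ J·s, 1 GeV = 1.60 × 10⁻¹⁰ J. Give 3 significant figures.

1.68 × 10¹² s⁻¹

A rate is [E]/ℏ; divide by ℏ.
1 GeV → 1/ℏ × (1 GeV in J) = 1.52 × 10²⁴ s⁻¹.
Convert the energy scale: 1.10 × 10⁻³ eV = 1.10 × 10⁻¹² GeV.
Result: 1.10 × 10⁻¹² × 1.52 × 10²⁴ = 1.68 × 10¹² s⁻¹.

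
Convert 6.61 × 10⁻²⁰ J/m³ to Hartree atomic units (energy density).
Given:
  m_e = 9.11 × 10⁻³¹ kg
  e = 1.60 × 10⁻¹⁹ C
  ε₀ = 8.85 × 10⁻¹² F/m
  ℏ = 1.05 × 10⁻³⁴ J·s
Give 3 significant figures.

2.19 × 10⁻³³

atomic unit of energy density: u_au = E_h/a₀³ = m_e⁴e¹⁰/((4πε₀)⁵ℏ⁸) = 3.01 × 10¹³ J/m³.
6.61 × 10⁻²⁰ / 3.01 × 10¹³ = 2.19 × 10⁻³³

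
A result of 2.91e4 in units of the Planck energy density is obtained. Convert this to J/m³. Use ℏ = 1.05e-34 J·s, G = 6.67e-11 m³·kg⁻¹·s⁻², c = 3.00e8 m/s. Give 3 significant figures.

One Planck energy density: u_P = c⁷/(ℏG²) = 4.68e113 J/m³.
2.91e4 × 4.68e113 J/m³ = 1.36e118 J/m³

1.36e118 J/m³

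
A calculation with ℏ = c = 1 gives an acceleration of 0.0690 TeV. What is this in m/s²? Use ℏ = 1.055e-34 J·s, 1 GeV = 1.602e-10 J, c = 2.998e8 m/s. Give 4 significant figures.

Acceleration is [L]/[T]² = c·[E]/ℏ.
1 GeV → c/ℏ × (1 GeV in J) = 4.552e32 m/s².
Convert the energy scale: 0.0690 TeV = 69 GeV.
Result: 69 × 4.552e32 = 3.141e34 m/s².

3.141e34 m/s²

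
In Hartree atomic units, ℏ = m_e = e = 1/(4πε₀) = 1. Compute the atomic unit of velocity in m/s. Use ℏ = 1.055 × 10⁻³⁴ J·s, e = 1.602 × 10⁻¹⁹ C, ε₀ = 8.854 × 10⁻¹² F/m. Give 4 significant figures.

From ℏ = m_e = e = 1/(4πε₀) = 1 the velocity scale is v_au = e²/(4πε₀ℏ).
  = 2.566 × 10⁻³⁸ / 1.174 × 10⁻⁴⁴
  = 2.186 × 10⁶ m/s

2.186 × 10⁶ m/s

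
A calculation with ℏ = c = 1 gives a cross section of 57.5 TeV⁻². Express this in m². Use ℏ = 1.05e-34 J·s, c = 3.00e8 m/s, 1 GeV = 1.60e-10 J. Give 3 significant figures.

Area is [L]² = [E]⁻²·(ℏc)²; restore (ℏc)².
1 GeV⁻² → (ℏc)² × (1 GeV in J)⁻² = 3.88e-32 m².
Convert the energy scale: 57.5 TeV⁻² = 5.75e-5 GeV⁻².
Result: 5.75e-5 × 3.88e-32 = 2.23e-36 m².

2.23e-36 m²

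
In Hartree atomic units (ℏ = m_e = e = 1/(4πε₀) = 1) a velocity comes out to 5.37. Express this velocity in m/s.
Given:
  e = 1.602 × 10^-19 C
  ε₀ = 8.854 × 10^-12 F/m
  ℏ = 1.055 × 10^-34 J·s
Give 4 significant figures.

1.174 × 10^7 m/s

One atomic unit of velocity: v_au = e²/(4πε₀ℏ) = 2.186 × 10^6 m/s.
5.37 × 2.186 × 10^6 m/s = 1.174 × 10^7 m/s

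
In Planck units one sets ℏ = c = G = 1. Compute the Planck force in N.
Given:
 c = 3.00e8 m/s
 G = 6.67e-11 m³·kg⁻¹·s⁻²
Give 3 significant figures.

1.21e44 N

F_P = c⁴/G
  = 8.10e33 / 6.67e-11
  = 1.21e44 N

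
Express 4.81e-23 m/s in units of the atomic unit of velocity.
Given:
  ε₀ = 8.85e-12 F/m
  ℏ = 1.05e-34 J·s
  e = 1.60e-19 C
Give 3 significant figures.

2.19e-29

atomic unit of velocity: v_au = e²/(4πε₀ℏ) = 2.19e6 m/s.
4.81e-23 / 2.19e6 = 2.19e-29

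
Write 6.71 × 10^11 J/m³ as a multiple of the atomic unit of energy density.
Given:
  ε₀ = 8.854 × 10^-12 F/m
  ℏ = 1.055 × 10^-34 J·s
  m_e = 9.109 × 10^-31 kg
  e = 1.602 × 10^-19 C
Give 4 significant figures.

0.02291

atomic unit of energy density: u_au = E_h/a₀³ = m_e⁴e¹⁰/((4πε₀)⁵ℏ⁸) = 2.929 × 10^13 J/m³.
6.71 × 10^11 / 2.929 × 10^13 = 0.02291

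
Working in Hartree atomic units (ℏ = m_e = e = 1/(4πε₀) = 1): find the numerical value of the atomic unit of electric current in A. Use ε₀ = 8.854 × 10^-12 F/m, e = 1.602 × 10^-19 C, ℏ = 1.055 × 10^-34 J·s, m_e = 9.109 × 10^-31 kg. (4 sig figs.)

6.612 × 10^-3 A

Dimensional analysis gives I_au = e E_h/ℏ = m_e e⁵/((4πε₀)²ℏ³).
E_h = 4.354 × 10^-18 J
e·E_h/ℏ = 6.612 × 10^-3 A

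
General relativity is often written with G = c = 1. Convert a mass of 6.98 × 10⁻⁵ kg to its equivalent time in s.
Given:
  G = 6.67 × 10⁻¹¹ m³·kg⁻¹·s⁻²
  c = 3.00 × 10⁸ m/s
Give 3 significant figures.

Mass → time via G/c³.
6.98 × 10⁻⁵ kg × (G/c³) = 1.72 × 10⁻⁴⁰ s

1.72 × 10⁻⁴⁰ s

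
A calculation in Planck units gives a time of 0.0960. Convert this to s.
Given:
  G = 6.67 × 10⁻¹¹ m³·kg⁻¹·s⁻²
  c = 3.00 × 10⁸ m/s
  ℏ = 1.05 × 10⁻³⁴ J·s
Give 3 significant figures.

One Planck time: t_P = √(ℏG/c⁵) = 5.37 × 10⁻⁴⁴ s.
0.0960 × 5.37 × 10⁻⁴⁴ s = 5.15 × 10⁻⁴⁵ s

5.15 × 10⁻⁴⁵ s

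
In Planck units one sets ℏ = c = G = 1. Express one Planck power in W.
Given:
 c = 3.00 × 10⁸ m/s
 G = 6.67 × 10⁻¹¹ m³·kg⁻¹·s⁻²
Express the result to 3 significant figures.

3.64 × 10⁵² W

P_P = c⁵/G
  = 2.43 × 10⁴² / 6.67 × 10⁻¹¹
  = 3.64 × 10⁵² W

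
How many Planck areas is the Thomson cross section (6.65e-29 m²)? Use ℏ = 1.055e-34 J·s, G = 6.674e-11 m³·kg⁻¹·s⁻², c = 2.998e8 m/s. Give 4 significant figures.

2.545e41

Planck area: A_P = ℏG/c³ = 2.613e-70 m².
6.65e-29 / 2.613e-70 = 2.545e41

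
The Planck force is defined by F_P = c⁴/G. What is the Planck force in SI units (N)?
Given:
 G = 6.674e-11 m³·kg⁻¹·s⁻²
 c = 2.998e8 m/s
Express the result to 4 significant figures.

1.210e44 N

F_P = c⁴/G
  = 8.078e33 / 6.674e-11
  = 1.210e44 N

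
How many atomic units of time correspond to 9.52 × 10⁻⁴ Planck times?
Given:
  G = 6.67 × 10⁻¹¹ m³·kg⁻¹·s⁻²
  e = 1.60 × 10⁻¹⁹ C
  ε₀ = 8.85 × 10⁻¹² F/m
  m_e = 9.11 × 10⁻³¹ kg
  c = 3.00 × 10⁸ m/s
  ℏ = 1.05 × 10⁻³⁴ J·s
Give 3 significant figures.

Planck time: t_P = √(ℏG/c⁵) = 5.37 × 10⁻⁴⁴ s
atomic unit of time: τ_au = (4πε₀)²ℏ³/(m_e e⁴) = 2.40 × 10⁻¹⁷ s
9.52 × 10⁻⁴ × 5.37 × 10⁻⁴⁴ / 2.40 × 10⁻¹⁷ = 2.13 × 10⁻³⁰

2.13 × 10⁻³⁰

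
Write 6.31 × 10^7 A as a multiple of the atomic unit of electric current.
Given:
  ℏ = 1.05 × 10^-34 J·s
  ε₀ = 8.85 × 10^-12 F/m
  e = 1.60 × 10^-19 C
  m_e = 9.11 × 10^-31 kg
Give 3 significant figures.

atomic unit of electric current: I_au = e E_h/ℏ = m_e e⁵/((4πε₀)²ℏ³) = 6.67 × 10^-3 A.
6.31 × 10^7 / 6.67 × 10^-3 = 9.46 × 10^9

9.46 × 10^9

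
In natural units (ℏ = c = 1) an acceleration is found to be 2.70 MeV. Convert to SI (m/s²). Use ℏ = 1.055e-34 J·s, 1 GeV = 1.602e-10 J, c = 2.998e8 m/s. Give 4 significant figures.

Acceleration is [L]/[T]² = c·[E]/ℏ.
1 GeV → c/ℏ × (1 GeV in J) = 4.552e32 m/s².
Convert the energy scale: 2.70 MeV = 2.70e-3 GeV.
Result: 2.70e-3 × 4.552e32 = 1.229e30 m/s².

1.229e30 m/s²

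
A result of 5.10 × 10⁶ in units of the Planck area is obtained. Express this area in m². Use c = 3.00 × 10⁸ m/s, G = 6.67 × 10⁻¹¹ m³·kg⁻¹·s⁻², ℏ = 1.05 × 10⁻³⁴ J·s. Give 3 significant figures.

1.32 × 10⁻⁶³ m²

One Planck area: A_P = ℏG/c³ = 2.59 × 10⁻⁷⁰ m².
5.10 × 10⁶ × 2.59 × 10⁻⁷⁰ m² = 1.32 × 10⁻⁶³ m²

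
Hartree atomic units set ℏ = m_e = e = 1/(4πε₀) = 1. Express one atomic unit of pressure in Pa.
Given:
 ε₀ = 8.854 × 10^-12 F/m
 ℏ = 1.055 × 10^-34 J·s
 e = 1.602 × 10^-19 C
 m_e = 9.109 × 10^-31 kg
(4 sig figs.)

2.929 × 10^13 Pa

The unique combination of the constants set to 1 with dimensions of pressure is P_au = E_h/a₀³ = m_e⁴e¹⁰/((4πε₀)⁵ℏ⁸).
E_h = 4.354 × 10^-18 J
a₀ = 5.297 × 10^-11 m
E_h/a₀³ = 2.929 × 10^13 Pa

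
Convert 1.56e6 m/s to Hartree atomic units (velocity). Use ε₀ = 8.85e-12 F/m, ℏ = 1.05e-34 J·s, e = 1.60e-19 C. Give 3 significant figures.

atomic unit of velocity: v_au = e²/(4πε₀ℏ) = 2.19e6 m/s.
1.56e6 / 2.19e6 = 0.712

0.712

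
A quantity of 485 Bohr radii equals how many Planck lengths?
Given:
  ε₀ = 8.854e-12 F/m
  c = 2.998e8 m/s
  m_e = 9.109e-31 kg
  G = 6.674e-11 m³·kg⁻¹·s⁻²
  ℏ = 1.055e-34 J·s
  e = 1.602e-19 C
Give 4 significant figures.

Bohr radius: a₀ = 4πε₀ℏ²/(m_e e²) = 5.297e-11 m
Planck length: ℓ_P = √(ℏG/c³) = 1.616e-35 m
485 × 5.297e-11 / 1.616e-35 = 1.589e27

1.589e27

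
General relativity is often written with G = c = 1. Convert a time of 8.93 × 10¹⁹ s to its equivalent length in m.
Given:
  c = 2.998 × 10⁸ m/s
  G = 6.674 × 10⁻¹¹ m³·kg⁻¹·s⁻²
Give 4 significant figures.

2.677 × 10²⁸ m

Time → length via c.
8.93 × 10¹⁹ s × (c) = 2.677 × 10²⁸ m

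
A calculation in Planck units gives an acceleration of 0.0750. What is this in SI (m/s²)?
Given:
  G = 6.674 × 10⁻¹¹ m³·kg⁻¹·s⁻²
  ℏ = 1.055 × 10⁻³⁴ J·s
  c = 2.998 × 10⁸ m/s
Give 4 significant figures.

4.170 × 10⁵⁰ m/s²

One Planck acceleration: a_P = √(c⁷/(ℏG)) = 5.560 × 10⁵¹ m/s².
0.0750 × 5.560 × 10⁵¹ m/s² = 4.170 × 10⁵⁰ m/s²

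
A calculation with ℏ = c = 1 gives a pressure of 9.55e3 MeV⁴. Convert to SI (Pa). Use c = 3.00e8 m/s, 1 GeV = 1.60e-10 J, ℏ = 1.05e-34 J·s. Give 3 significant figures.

2.00e29 Pa

Pressure is [E]/[L]³ = [E]⁴/(ℏc)³.
1 GeV⁴ → 1/(ℏc)³ × (1 GeV in J)⁴ = 2.10e37 Pa.
Convert the energy scale: 9.55e3 MeV⁴ = 9.55e-9 GeV⁴.
Result: 9.55e-9 × 2.10e37 = 2.00e29 Pa.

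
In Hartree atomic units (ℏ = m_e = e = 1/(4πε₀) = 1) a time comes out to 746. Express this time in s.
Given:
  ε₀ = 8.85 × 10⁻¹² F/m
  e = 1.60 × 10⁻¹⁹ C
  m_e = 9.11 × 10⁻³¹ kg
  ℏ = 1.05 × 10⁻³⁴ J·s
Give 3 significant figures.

One atomic unit of time: τ_au = (4πε₀)²ℏ³/(m_e e⁴) = 2.40 × 10⁻¹⁷ s.
746 × 2.40 × 10⁻¹⁷ s = 1.79 × 10⁻¹⁴ s

1.79 × 10⁻¹⁴ s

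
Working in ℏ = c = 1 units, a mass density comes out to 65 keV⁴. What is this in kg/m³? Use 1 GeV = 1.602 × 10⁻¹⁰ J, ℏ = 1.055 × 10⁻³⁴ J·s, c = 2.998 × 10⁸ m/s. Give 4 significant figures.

0.01505 kg/m³

Mass density is [E]/(c²[L]³) = [E]⁴/(ℏ³c⁵).
1 GeV⁴ → 1/(ℏ³c⁵) × (1 GeV in J)⁴ = 2.316 × 10²⁰ kg/m³.
Convert the energy scale: 65 keV⁴ = 6.50 × 10⁻²³ GeV⁴.
Result: 6.50 × 10⁻²³ × 2.316 × 10²⁰ = 0.01505 kg/m³.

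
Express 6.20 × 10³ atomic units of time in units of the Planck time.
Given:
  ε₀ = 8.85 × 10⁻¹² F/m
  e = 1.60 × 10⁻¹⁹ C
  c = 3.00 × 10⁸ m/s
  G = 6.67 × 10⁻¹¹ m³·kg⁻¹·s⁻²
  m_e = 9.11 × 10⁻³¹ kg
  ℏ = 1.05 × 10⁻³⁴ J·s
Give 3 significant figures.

2.77 × 10³⁰

atomic unit of time: τ_au = (4πε₀)²ℏ³/(m_e e⁴) = 2.40 × 10⁻¹⁷ s
Planck time: t_P = √(ℏG/c⁵) = 5.37 × 10⁻⁴⁴ s
6.20 × 10³ × 2.40 × 10⁻¹⁷ / 5.37 × 10⁻⁴⁴ = 2.77 × 10³⁰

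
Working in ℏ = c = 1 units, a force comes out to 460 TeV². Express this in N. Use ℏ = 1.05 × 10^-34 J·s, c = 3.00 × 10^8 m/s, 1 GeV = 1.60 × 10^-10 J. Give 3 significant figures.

3.74 × 10^14 N

Force is [E]/[L] = [E]²/(ℏc); restore (ℏc)⁻¹.
1 GeV² → 1/(ℏc) × (1 GeV in J)² = 8.13 × 10^5 N.
Convert the energy scale: 460 TeV² = 4.60 × 10^8 GeV².
Result: 4.60 × 10^8 × 8.13 × 10^5 = 3.74 × 10^14 N.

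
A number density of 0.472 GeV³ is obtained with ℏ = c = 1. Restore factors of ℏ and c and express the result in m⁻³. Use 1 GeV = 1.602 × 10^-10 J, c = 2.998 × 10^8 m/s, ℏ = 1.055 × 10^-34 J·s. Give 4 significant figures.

Number density is [L]⁻³ = [E]³/(ℏc)³.
1 GeV³ → 1/(ℏc)³ × (1 GeV in J)³ = 1.299 × 10^47 m⁻³.
Result: 0.472 × 1.299 × 10^47 = 6.133 × 10^46 m⁻³.

6.133 × 10^46 m⁻³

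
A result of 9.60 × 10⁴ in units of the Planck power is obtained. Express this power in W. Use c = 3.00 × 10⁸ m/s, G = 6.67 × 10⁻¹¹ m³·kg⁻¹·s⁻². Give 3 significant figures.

3.50 × 10⁵⁷ W

One Planck power: P_P = c⁵/G = 3.64 × 10⁵² W.
9.60 × 10⁴ × 3.64 × 10⁵² W = 3.50 × 10⁵⁷ W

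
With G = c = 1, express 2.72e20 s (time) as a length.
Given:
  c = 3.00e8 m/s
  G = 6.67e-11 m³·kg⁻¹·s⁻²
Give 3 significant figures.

Time → length via c.
2.72e20 s × (c) = 8.16e28 m

8.16e28 m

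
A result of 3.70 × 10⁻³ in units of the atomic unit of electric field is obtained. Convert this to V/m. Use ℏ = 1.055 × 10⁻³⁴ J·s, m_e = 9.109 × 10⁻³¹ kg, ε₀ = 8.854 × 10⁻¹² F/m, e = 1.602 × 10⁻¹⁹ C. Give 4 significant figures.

One atomic unit of electric field: E_au = E_h/(e a₀) = m_e²e⁵/((4πε₀)³ℏ⁴) = 5.131 × 10¹¹ V/m.
3.70 × 10⁻³ × 5.131 × 10¹¹ V/m = 1.898 × 10⁹ V/m

1.898 × 10⁹ V/m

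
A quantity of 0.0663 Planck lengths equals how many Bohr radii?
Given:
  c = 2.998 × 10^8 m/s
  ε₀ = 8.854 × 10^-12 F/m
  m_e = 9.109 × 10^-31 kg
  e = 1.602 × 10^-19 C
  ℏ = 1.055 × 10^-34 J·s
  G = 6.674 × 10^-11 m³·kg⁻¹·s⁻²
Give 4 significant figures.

Planck length: ℓ_P = √(ℏG/c³) = 1.616 × 10^-35 m
Bohr radius: a₀ = 4πε₀ℏ²/(m_e e²) = 5.297 × 10^-11 m
0.0663 × 1.616 × 10^-35 / 5.297 × 10^-11 = 2.023 × 10^-26

2.023 × 10^-26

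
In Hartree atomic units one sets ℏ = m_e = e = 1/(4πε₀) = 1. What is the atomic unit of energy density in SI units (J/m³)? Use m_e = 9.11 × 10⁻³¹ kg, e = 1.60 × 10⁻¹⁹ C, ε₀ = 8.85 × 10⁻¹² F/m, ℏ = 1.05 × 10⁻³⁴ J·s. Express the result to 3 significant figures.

u_au = E_h/a₀³ = m_e⁴e¹⁰/((4πε₀)⁵ℏ⁸)
E_h = 4.38 × 10⁻¹⁸ J
a₀ = 5.26 × 10⁻¹¹ m
E_h/a₀³ = 3.01 × 10¹³ J/m³

3.01 × 10¹³ J/m³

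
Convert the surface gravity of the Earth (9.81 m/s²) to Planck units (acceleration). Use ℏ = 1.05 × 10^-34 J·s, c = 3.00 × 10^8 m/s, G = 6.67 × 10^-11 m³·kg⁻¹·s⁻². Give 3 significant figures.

1.76 × 10^-51

Planck acceleration: a_P = √(c⁷/(ℏG)) = 5.59 × 10^51 m/s².
9.81 / 5.59 × 10^51 = 1.76 × 10^-51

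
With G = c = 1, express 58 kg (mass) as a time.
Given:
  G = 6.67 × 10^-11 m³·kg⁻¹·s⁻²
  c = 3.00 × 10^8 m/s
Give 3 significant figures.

1.43 × 10^-34 s

Mass → time via G/c³.
58 kg × (G/c³) = 1.43 × 10^-34 s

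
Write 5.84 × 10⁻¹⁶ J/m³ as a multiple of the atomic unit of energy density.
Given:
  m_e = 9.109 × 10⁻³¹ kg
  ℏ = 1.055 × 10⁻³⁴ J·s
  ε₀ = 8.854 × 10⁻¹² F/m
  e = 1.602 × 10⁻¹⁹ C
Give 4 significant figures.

atomic unit of energy density: u_au = E_h/a₀³ = m_e⁴e¹⁰/((4πε₀)⁵ℏ⁸) = 2.929 × 10¹³ J/m³.
5.84 × 10⁻¹⁶ / 2.929 × 10¹³ = 1.994 × 10⁻²⁹

1.994 × 10⁻²⁹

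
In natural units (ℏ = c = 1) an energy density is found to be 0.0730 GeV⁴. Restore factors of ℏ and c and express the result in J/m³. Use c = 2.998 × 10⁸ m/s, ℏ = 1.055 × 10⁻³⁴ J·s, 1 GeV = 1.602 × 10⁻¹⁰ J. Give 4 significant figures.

1.520 × 10³⁶ J/m³

[E]/[L]³ = [E]⁴/(ℏc)³; restore (ℏc)⁻³.
1 GeV⁴ → 1/(ℏc)³ × (1 GeV in J)⁴ = 2.082 × 10³⁷ J/m³.
Result: 0.0730 × 2.082 × 10³⁷ = 1.520 × 10³⁶ J/m³.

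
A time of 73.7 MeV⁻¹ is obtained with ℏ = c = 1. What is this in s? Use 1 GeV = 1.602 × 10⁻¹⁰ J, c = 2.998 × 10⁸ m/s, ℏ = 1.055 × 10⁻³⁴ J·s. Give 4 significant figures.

A time is [E]⁻¹ in ℏ=c=1; restore one factor of ℏ.
1 GeV⁻¹ → ℏ × (1 GeV in J)⁻¹ = 6.586 × 10⁻²⁵ s.
Convert the energy scale: 73.7 MeV⁻¹ = 7.37 × 10⁴ GeV⁻¹.
Result: 7.37 × 10⁴ × 6.586 × 10⁻²⁵ = 4.854 × 10⁻²⁰ s.

4.854 × 10⁻²⁰ s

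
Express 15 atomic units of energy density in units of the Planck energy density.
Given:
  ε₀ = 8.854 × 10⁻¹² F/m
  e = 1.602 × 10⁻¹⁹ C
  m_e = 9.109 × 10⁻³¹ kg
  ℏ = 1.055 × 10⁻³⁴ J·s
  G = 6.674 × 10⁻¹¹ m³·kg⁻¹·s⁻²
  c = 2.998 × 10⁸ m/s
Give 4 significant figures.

9.485 × 10⁻¹⁰⁰

atomic unit of energy density: u_au = E_h/a₀³ = m_e⁴e¹⁰/((4πε₀)⁵ℏ⁸) = 2.929 × 10¹³ J/m³
Planck energy density: u_P = c⁷/(ℏG²) = 4.632 × 10¹¹³ J/m³
15 × 2.929 × 10¹³ / 4.632 × 10¹¹³ = 9.485 × 10⁻¹⁰⁰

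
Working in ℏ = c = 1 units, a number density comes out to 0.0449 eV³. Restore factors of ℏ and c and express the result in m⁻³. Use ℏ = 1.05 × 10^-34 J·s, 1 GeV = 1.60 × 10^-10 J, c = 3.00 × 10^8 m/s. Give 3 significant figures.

5.88 × 10^18 m⁻³

Number density is [L]⁻³ = [E]³/(ℏc)³.
1 GeV³ → 1/(ℏc)³ × (1 GeV in J)³ = 1.31 × 10^47 m⁻³.
Convert the energy scale: 0.0449 eV³ = 4.49 × 10^-29 GeV³.
Result: 4.49 × 10^-29 × 1.31 × 10^47 = 5.88 × 10^18 m⁻³.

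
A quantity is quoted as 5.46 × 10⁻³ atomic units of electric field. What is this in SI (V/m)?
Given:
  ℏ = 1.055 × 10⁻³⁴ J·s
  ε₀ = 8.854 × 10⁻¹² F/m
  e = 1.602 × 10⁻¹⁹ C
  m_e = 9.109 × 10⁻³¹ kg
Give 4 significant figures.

One atomic unit of electric field: E_au = E_h/(e a₀) = m_e²e⁵/((4πε₀)³ℏ⁴) = 5.131 × 10¹¹ V/m.
5.46 × 10⁻³ × 5.131 × 10¹¹ V/m = 2.801 × 10⁹ V/m

2.801 × 10⁹ V/m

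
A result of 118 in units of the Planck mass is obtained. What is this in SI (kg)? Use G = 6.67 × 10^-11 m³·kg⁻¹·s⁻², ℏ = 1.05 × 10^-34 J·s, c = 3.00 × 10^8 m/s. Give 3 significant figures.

One Planck mass: m_P = √(ℏc/G) = 2.17 × 10^-8 kg.
118 × 2.17 × 10^-8 kg = 2.56 × 10^-6 kg

2.56 × 10^-6 kg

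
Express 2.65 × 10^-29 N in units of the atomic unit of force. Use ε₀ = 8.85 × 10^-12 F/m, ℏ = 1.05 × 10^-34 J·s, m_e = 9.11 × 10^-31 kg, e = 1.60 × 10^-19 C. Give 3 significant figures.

atomic unit of force: F_au = E_h/a₀ = m_e²e⁶/((4πε₀)³ℏ⁴) = 8.33 × 10^-8 N.
2.65 × 10^-29 / 8.33 × 10^-8 = 3.18 × 10^-22

3.18 × 10^-22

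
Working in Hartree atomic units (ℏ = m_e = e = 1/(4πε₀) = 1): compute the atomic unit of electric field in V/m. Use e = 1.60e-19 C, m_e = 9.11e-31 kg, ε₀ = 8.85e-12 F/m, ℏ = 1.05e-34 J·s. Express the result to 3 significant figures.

5.20e11 V/m

From ℏ = m_e = e = 1/(4πε₀) = 1 the electric field scale is E_au = E_h/(e a₀) = m_e²e⁵/((4πε₀)³ℏ⁴).
E_h = 4.38e-18 J
a₀ = 5.26e-11 m
E_h/(e·a₀) = 5.20e11 V/m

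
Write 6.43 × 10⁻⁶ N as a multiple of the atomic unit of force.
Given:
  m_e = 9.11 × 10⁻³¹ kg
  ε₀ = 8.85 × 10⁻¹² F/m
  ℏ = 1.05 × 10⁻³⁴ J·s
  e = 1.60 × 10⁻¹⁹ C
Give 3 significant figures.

77.2

atomic unit of force: F_au = E_h/a₀ = m_e²e⁶/((4πε₀)³ℏ⁴) = 8.33 × 10⁻⁸ N.
6.43 × 10⁻⁶ / 8.33 × 10⁻⁸ = 77.2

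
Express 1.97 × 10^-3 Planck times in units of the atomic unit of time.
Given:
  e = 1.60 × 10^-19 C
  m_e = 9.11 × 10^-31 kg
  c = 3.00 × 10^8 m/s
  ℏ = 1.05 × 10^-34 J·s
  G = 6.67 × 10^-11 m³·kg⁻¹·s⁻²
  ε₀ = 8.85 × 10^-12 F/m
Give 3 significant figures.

4.41 × 10^-30

Planck time: t_P = √(ℏG/c⁵) = 5.37 × 10^-44 s
atomic unit of time: τ_au = (4πε₀)²ℏ³/(m_e e⁴) = 2.40 × 10^-17 s
1.97 × 10^-3 × 5.37 × 10^-44 / 2.40 × 10^-17 = 4.41 × 10^-30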